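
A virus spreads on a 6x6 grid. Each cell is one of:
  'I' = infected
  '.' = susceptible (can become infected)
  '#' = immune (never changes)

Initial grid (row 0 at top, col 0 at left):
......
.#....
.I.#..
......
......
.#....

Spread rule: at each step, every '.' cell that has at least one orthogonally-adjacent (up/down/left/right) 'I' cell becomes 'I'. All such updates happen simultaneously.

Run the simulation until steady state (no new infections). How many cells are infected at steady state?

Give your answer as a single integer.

Answer: 33

Derivation:
Step 0 (initial): 1 infected
Step 1: +3 new -> 4 infected
Step 2: +5 new -> 9 infected
Step 3: +6 new -> 15 infected
Step 4: +7 new -> 22 infected
Step 5: +6 new -> 28 infected
Step 6: +4 new -> 32 infected
Step 7: +1 new -> 33 infected
Step 8: +0 new -> 33 infected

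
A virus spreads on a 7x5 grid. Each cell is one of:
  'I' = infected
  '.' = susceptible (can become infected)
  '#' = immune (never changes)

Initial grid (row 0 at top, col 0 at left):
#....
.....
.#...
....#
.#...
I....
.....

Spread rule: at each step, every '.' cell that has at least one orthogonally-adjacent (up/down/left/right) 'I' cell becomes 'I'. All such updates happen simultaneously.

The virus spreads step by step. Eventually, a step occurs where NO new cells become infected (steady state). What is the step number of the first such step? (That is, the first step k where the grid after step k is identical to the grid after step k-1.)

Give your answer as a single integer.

Answer: 10

Derivation:
Step 0 (initial): 1 infected
Step 1: +3 new -> 4 infected
Step 2: +3 new -> 7 infected
Step 3: +5 new -> 12 infected
Step 4: +5 new -> 17 infected
Step 5: +5 new -> 22 infected
Step 6: +3 new -> 25 infected
Step 7: +3 new -> 28 infected
Step 8: +2 new -> 30 infected
Step 9: +1 new -> 31 infected
Step 10: +0 new -> 31 infected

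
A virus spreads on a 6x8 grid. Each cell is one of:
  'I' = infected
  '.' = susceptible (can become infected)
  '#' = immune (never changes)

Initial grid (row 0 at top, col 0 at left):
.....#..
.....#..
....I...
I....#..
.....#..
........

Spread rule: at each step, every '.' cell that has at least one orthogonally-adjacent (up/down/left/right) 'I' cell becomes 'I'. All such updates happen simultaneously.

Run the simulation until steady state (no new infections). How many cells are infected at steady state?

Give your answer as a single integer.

Answer: 44

Derivation:
Step 0 (initial): 2 infected
Step 1: +7 new -> 9 infected
Step 2: +11 new -> 20 infected
Step 3: +11 new -> 31 infected
Step 4: +9 new -> 40 infected
Step 5: +3 new -> 43 infected
Step 6: +1 new -> 44 infected
Step 7: +0 new -> 44 infected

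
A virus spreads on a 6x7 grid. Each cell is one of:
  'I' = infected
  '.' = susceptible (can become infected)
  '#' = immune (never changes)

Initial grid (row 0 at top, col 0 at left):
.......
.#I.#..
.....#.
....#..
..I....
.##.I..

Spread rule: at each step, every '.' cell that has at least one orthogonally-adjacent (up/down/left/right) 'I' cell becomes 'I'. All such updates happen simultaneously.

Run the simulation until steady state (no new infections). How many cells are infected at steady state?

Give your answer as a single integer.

Answer: 36

Derivation:
Step 0 (initial): 3 infected
Step 1: +9 new -> 12 infected
Step 2: +9 new -> 21 infected
Step 3: +8 new -> 29 infected
Step 4: +3 new -> 32 infected
Step 5: +3 new -> 35 infected
Step 6: +1 new -> 36 infected
Step 7: +0 new -> 36 infected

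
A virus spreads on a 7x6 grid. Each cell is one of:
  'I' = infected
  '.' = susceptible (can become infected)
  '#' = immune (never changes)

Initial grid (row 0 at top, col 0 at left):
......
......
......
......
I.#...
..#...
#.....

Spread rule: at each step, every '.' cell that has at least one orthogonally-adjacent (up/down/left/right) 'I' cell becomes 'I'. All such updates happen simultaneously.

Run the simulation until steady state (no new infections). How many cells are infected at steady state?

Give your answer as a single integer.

Step 0 (initial): 1 infected
Step 1: +3 new -> 4 infected
Step 2: +3 new -> 7 infected
Step 3: +4 new -> 11 infected
Step 4: +5 new -> 16 infected
Step 5: +6 new -> 22 infected
Step 6: +7 new -> 29 infected
Step 7: +6 new -> 35 infected
Step 8: +3 new -> 38 infected
Step 9: +1 new -> 39 infected
Step 10: +0 new -> 39 infected

Answer: 39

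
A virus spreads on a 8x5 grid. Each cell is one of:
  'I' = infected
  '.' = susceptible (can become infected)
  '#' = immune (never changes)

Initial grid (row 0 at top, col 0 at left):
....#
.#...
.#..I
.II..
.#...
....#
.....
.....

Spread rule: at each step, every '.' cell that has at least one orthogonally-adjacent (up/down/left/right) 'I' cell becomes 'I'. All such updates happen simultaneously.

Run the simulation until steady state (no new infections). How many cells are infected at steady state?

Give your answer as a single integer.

Answer: 35

Derivation:
Step 0 (initial): 3 infected
Step 1: +7 new -> 10 infected
Step 2: +7 new -> 17 infected
Step 3: +7 new -> 24 infected
Step 4: +6 new -> 30 infected
Step 5: +4 new -> 34 infected
Step 6: +1 new -> 35 infected
Step 7: +0 new -> 35 infected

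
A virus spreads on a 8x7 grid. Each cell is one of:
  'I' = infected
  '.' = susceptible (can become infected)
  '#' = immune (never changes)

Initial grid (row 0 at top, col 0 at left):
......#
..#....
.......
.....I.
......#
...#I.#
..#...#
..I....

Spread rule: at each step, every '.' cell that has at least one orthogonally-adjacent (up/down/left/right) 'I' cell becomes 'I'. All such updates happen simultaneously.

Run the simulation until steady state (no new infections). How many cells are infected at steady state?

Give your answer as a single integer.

Answer: 49

Derivation:
Step 0 (initial): 3 infected
Step 1: +9 new -> 12 infected
Step 2: +10 new -> 22 infected
Step 3: +9 new -> 31 infected
Step 4: +8 new -> 39 infected
Step 5: +4 new -> 43 infected
Step 6: +3 new -> 46 infected
Step 7: +2 new -> 48 infected
Step 8: +1 new -> 49 infected
Step 9: +0 new -> 49 infected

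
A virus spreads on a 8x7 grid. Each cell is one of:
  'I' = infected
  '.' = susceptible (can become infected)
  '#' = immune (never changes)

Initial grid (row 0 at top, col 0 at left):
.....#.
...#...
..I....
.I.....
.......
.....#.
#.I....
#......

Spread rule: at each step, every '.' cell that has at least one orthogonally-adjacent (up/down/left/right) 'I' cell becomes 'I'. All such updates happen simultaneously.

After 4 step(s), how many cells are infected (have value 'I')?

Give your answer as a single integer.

Step 0 (initial): 3 infected
Step 1: +10 new -> 13 infected
Step 2: +12 new -> 25 infected
Step 3: +11 new -> 36 infected
Step 4: +8 new -> 44 infected

Answer: 44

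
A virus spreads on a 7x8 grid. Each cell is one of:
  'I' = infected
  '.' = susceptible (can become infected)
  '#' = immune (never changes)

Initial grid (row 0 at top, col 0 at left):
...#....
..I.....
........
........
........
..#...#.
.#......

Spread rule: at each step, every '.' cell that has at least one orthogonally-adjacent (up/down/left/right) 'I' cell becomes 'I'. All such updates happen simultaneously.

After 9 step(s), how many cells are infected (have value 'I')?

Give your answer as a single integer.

Step 0 (initial): 1 infected
Step 1: +4 new -> 5 infected
Step 2: +6 new -> 11 infected
Step 3: +8 new -> 19 infected
Step 4: +7 new -> 26 infected
Step 5: +8 new -> 34 infected
Step 6: +7 new -> 41 infected
Step 7: +6 new -> 47 infected
Step 8: +2 new -> 49 infected
Step 9: +2 new -> 51 infected

Answer: 51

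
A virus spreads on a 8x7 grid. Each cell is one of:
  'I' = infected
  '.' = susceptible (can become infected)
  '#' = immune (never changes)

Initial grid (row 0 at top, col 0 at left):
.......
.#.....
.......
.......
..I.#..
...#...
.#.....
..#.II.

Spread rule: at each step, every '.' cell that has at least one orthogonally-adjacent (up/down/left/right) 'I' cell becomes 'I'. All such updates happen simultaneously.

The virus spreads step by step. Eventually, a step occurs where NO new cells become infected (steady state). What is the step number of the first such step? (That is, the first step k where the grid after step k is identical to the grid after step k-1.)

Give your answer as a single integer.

Step 0 (initial): 3 infected
Step 1: +8 new -> 11 infected
Step 2: +10 new -> 21 infected
Step 3: +8 new -> 29 infected
Step 4: +7 new -> 36 infected
Step 5: +7 new -> 43 infected
Step 6: +5 new -> 48 infected
Step 7: +2 new -> 50 infected
Step 8: +1 new -> 51 infected
Step 9: +0 new -> 51 infected

Answer: 9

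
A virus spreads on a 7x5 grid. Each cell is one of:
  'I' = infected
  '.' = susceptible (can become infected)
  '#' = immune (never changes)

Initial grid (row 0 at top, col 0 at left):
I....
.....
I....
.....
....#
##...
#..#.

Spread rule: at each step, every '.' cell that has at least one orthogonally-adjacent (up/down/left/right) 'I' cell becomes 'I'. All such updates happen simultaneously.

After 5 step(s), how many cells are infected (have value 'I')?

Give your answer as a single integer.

Step 0 (initial): 2 infected
Step 1: +4 new -> 6 infected
Step 2: +5 new -> 11 infected
Step 3: +5 new -> 16 infected
Step 4: +5 new -> 21 infected
Step 5: +4 new -> 25 infected

Answer: 25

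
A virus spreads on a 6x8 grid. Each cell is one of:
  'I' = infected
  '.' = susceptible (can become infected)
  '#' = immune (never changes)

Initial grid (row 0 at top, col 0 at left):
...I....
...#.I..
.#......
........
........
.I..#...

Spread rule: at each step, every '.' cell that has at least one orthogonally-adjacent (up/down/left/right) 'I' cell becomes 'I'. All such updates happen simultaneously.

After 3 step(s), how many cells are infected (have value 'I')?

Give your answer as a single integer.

Step 0 (initial): 3 infected
Step 1: +9 new -> 12 infected
Step 2: +11 new -> 23 infected
Step 3: +12 new -> 35 infected

Answer: 35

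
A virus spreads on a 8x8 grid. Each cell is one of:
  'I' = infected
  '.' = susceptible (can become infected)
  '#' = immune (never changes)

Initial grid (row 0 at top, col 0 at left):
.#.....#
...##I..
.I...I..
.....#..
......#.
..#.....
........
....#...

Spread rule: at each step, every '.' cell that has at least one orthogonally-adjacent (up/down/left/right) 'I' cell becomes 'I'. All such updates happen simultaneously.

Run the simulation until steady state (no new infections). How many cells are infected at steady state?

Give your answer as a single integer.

Step 0 (initial): 3 infected
Step 1: +8 new -> 11 infected
Step 2: +12 new -> 23 infected
Step 3: +9 new -> 32 infected
Step 4: +6 new -> 38 infected
Step 5: +7 new -> 45 infected
Step 6: +6 new -> 51 infected
Step 7: +4 new -> 55 infected
Step 8: +1 new -> 56 infected
Step 9: +0 new -> 56 infected

Answer: 56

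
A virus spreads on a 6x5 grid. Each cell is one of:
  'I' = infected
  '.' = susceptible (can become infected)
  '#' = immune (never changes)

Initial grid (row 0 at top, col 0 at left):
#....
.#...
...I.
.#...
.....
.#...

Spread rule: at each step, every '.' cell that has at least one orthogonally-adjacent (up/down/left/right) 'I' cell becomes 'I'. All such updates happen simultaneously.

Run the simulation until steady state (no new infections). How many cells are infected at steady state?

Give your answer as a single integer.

Step 0 (initial): 1 infected
Step 1: +4 new -> 5 infected
Step 2: +7 new -> 12 infected
Step 3: +6 new -> 18 infected
Step 4: +6 new -> 24 infected
Step 5: +1 new -> 25 infected
Step 6: +1 new -> 26 infected
Step 7: +0 new -> 26 infected

Answer: 26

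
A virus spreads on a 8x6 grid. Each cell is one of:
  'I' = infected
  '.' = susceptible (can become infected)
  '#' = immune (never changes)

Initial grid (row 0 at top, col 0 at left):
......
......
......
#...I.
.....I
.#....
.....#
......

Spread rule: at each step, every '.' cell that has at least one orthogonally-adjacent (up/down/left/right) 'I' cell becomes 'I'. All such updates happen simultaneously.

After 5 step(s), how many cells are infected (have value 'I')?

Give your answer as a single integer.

Step 0 (initial): 2 infected
Step 1: +5 new -> 7 infected
Step 2: +6 new -> 13 infected
Step 3: +8 new -> 21 infected
Step 4: +8 new -> 29 infected
Step 5: +7 new -> 36 infected

Answer: 36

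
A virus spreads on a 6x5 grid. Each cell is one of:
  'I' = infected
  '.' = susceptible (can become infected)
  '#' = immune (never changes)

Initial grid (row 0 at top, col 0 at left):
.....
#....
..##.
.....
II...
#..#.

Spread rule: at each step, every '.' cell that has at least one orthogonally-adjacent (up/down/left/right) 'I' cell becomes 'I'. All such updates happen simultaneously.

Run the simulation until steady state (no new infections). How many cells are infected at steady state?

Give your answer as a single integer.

Step 0 (initial): 2 infected
Step 1: +4 new -> 6 infected
Step 2: +5 new -> 11 infected
Step 3: +3 new -> 14 infected
Step 4: +4 new -> 18 infected
Step 5: +4 new -> 22 infected
Step 6: +2 new -> 24 infected
Step 7: +1 new -> 25 infected
Step 8: +0 new -> 25 infected

Answer: 25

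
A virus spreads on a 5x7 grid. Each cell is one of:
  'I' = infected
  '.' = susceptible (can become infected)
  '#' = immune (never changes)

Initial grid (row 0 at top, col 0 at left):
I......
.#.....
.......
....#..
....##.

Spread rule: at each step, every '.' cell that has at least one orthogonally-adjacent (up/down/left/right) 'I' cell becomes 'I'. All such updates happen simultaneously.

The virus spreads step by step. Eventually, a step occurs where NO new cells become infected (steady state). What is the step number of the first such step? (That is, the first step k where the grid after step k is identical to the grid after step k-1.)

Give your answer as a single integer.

Answer: 11

Derivation:
Step 0 (initial): 1 infected
Step 1: +2 new -> 3 infected
Step 2: +2 new -> 5 infected
Step 3: +4 new -> 9 infected
Step 4: +5 new -> 14 infected
Step 5: +5 new -> 19 infected
Step 6: +5 new -> 24 infected
Step 7: +3 new -> 27 infected
Step 8: +2 new -> 29 infected
Step 9: +1 new -> 30 infected
Step 10: +1 new -> 31 infected
Step 11: +0 new -> 31 infected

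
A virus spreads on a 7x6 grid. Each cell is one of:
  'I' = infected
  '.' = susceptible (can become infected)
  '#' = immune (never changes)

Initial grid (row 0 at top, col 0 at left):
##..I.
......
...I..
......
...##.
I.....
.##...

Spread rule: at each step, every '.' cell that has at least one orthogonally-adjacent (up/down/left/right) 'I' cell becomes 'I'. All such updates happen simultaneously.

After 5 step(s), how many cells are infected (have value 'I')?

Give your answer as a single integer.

Step 0 (initial): 3 infected
Step 1: +10 new -> 13 infected
Step 2: +10 new -> 23 infected
Step 3: +6 new -> 29 infected
Step 4: +4 new -> 33 infected
Step 5: +2 new -> 35 infected

Answer: 35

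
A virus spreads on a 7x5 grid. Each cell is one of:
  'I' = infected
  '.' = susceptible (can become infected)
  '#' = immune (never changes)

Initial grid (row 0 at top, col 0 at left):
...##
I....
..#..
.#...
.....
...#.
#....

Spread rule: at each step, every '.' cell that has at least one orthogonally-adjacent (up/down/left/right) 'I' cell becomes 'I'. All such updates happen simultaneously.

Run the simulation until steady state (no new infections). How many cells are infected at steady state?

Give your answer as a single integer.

Step 0 (initial): 1 infected
Step 1: +3 new -> 4 infected
Step 2: +4 new -> 8 infected
Step 3: +3 new -> 11 infected
Step 4: +4 new -> 15 infected
Step 5: +4 new -> 19 infected
Step 6: +5 new -> 24 infected
Step 7: +2 new -> 26 infected
Step 8: +2 new -> 28 infected
Step 9: +1 new -> 29 infected
Step 10: +0 new -> 29 infected

Answer: 29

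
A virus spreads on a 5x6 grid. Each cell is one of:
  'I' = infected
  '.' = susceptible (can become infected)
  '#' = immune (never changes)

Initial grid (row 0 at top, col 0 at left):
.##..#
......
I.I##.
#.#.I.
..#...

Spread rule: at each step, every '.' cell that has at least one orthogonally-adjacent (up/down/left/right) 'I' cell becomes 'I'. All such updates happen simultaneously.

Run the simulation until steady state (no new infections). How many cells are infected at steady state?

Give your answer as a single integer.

Step 0 (initial): 3 infected
Step 1: +6 new -> 9 infected
Step 2: +7 new -> 16 infected
Step 3: +4 new -> 20 infected
Step 4: +2 new -> 22 infected
Step 5: +0 new -> 22 infected

Answer: 22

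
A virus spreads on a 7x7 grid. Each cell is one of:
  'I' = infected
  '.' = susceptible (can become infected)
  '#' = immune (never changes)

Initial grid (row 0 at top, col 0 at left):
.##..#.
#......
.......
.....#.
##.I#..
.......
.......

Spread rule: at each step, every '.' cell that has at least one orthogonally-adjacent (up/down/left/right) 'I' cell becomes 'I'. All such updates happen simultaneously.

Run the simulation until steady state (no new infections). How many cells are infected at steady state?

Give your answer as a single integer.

Step 0 (initial): 1 infected
Step 1: +3 new -> 4 infected
Step 2: +6 new -> 10 infected
Step 3: +8 new -> 18 infected
Step 4: +11 new -> 29 infected
Step 5: +8 new -> 37 infected
Step 6: +2 new -> 39 infected
Step 7: +1 new -> 40 infected
Step 8: +0 new -> 40 infected

Answer: 40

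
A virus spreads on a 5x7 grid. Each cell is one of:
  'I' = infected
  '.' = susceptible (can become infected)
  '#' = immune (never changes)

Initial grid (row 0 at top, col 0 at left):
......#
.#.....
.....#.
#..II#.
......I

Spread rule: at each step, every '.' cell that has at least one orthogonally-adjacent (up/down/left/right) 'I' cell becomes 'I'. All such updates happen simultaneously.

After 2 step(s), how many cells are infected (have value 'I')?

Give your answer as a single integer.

Answer: 16

Derivation:
Step 0 (initial): 3 infected
Step 1: +7 new -> 10 infected
Step 2: +6 new -> 16 infected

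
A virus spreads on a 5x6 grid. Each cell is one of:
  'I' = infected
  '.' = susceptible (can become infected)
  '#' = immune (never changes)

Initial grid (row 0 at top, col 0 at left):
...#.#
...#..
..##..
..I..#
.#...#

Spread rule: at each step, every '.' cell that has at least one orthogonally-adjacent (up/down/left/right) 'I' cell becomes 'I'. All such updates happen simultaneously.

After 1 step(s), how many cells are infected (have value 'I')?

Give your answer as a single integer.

Step 0 (initial): 1 infected
Step 1: +3 new -> 4 infected

Answer: 4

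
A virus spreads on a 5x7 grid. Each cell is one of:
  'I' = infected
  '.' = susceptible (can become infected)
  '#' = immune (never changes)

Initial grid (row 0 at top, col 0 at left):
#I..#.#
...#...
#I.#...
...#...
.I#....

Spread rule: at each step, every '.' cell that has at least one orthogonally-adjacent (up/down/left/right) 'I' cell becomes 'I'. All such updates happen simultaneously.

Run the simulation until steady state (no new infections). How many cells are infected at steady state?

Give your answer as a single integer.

Answer: 13

Derivation:
Step 0 (initial): 3 infected
Step 1: +5 new -> 8 infected
Step 2: +5 new -> 13 infected
Step 3: +0 new -> 13 infected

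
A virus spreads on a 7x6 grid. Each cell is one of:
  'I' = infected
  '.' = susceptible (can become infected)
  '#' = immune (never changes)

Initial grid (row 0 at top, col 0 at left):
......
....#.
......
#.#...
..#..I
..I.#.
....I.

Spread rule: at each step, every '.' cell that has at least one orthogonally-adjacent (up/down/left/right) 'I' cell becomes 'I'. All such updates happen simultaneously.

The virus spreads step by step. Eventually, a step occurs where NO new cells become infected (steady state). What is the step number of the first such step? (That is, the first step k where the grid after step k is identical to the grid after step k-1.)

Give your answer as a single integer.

Answer: 8

Derivation:
Step 0 (initial): 3 infected
Step 1: +8 new -> 11 infected
Step 2: +6 new -> 17 infected
Step 3: +6 new -> 23 infected
Step 4: +3 new -> 26 infected
Step 5: +5 new -> 31 infected
Step 6: +4 new -> 35 infected
Step 7: +2 new -> 37 infected
Step 8: +0 new -> 37 infected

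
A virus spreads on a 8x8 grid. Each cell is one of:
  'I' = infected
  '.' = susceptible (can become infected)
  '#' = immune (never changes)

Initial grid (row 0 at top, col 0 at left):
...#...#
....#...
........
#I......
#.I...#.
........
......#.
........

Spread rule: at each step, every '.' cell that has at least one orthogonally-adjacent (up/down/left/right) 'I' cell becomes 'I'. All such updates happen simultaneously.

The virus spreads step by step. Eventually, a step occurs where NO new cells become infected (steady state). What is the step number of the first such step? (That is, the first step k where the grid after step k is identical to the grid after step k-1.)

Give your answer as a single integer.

Step 0 (initial): 2 infected
Step 1: +5 new -> 7 infected
Step 2: +8 new -> 15 infected
Step 3: +11 new -> 26 infected
Step 4: +10 new -> 36 infected
Step 5: +6 new -> 42 infected
Step 6: +5 new -> 47 infected
Step 7: +6 new -> 53 infected
Step 8: +4 new -> 57 infected
Step 9: +0 new -> 57 infected

Answer: 9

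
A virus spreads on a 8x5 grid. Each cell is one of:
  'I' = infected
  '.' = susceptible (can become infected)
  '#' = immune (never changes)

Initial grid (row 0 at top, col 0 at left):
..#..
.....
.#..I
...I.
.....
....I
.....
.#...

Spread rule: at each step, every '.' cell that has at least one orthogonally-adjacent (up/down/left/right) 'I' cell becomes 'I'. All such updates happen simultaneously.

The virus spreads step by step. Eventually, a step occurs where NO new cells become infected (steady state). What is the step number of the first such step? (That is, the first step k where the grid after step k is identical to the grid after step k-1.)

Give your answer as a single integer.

Step 0 (initial): 3 infected
Step 1: +8 new -> 11 infected
Step 2: +8 new -> 19 infected
Step 3: +7 new -> 26 infected
Step 4: +6 new -> 32 infected
Step 5: +3 new -> 35 infected
Step 6: +2 new -> 37 infected
Step 7: +0 new -> 37 infected

Answer: 7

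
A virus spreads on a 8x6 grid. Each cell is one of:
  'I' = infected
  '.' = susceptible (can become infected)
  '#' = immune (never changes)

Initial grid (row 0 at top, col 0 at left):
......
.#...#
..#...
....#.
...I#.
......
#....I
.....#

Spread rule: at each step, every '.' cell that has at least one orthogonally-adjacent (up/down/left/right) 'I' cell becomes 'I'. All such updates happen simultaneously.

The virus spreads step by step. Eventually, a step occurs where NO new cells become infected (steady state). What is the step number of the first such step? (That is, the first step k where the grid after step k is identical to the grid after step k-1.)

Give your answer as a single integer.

Step 0 (initial): 2 infected
Step 1: +5 new -> 7 infected
Step 2: +8 new -> 15 infected
Step 3: +8 new -> 23 infected
Step 4: +9 new -> 32 infected
Step 5: +4 new -> 36 infected
Step 6: +4 new -> 40 infected
Step 7: +1 new -> 41 infected
Step 8: +0 new -> 41 infected

Answer: 8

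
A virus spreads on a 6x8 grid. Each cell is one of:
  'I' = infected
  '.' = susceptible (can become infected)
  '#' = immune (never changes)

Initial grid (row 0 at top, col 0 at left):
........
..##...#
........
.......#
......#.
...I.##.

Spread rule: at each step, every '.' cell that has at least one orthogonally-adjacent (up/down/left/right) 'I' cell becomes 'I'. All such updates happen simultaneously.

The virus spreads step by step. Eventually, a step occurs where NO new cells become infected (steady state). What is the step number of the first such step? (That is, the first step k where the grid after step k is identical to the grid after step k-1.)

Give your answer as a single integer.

Step 0 (initial): 1 infected
Step 1: +3 new -> 4 infected
Step 2: +4 new -> 8 infected
Step 3: +6 new -> 14 infected
Step 4: +5 new -> 19 infected
Step 5: +5 new -> 24 infected
Step 6: +5 new -> 29 infected
Step 7: +6 new -> 35 infected
Step 8: +3 new -> 38 infected
Step 9: +1 new -> 39 infected
Step 10: +0 new -> 39 infected

Answer: 10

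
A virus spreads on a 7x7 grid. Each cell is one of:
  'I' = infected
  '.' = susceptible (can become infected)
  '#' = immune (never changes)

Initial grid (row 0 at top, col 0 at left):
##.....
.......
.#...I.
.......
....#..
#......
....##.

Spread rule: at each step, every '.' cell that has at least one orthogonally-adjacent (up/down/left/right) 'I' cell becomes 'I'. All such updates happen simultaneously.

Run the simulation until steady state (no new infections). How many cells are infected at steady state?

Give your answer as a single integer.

Answer: 42

Derivation:
Step 0 (initial): 1 infected
Step 1: +4 new -> 5 infected
Step 2: +7 new -> 12 infected
Step 3: +7 new -> 19 infected
Step 4: +6 new -> 25 infected
Step 5: +6 new -> 31 infected
Step 6: +5 new -> 36 infected
Step 7: +4 new -> 40 infected
Step 8: +1 new -> 41 infected
Step 9: +1 new -> 42 infected
Step 10: +0 new -> 42 infected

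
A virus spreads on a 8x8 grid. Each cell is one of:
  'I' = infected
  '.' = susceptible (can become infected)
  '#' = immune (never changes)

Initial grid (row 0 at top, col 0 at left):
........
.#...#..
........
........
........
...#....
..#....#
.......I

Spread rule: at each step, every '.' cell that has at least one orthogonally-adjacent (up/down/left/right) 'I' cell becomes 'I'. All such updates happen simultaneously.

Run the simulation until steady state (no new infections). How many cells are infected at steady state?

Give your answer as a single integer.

Step 0 (initial): 1 infected
Step 1: +1 new -> 2 infected
Step 2: +2 new -> 4 infected
Step 3: +3 new -> 7 infected
Step 4: +5 new -> 12 infected
Step 5: +6 new -> 18 infected
Step 6: +5 new -> 23 infected
Step 7: +7 new -> 30 infected
Step 8: +7 new -> 37 infected
Step 9: +8 new -> 45 infected
Step 10: +5 new -> 50 infected
Step 11: +4 new -> 54 infected
Step 12: +2 new -> 56 infected
Step 13: +2 new -> 58 infected
Step 14: +1 new -> 59 infected
Step 15: +0 new -> 59 infected

Answer: 59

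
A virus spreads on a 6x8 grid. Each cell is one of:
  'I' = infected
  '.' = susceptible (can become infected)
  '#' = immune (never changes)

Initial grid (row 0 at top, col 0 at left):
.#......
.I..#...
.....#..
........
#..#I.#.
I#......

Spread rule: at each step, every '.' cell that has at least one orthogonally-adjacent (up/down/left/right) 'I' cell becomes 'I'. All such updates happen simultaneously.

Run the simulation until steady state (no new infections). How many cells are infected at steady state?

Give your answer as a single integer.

Answer: 41

Derivation:
Step 0 (initial): 3 infected
Step 1: +6 new -> 9 infected
Step 2: +11 new -> 20 infected
Step 3: +8 new -> 28 infected
Step 4: +5 new -> 33 infected
Step 5: +4 new -> 37 infected
Step 6: +3 new -> 40 infected
Step 7: +1 new -> 41 infected
Step 8: +0 new -> 41 infected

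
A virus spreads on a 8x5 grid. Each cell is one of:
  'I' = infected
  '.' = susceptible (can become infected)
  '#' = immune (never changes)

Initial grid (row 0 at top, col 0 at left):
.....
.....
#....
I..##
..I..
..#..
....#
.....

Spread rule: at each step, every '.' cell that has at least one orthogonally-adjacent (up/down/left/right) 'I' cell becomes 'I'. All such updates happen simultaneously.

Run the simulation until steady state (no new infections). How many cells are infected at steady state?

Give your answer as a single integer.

Answer: 35

Derivation:
Step 0 (initial): 2 infected
Step 1: +5 new -> 7 infected
Step 2: +6 new -> 13 infected
Step 3: +7 new -> 20 infected
Step 4: +9 new -> 29 infected
Step 5: +5 new -> 34 infected
Step 6: +1 new -> 35 infected
Step 7: +0 new -> 35 infected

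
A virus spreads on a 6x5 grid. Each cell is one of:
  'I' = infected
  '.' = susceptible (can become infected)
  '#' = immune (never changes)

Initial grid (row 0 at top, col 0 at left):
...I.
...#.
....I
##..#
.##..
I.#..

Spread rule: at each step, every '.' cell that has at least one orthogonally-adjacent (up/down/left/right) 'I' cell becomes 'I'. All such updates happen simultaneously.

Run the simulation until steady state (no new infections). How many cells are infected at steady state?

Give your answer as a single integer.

Step 0 (initial): 3 infected
Step 1: +6 new -> 9 infected
Step 2: +4 new -> 13 infected
Step 3: +5 new -> 18 infected
Step 4: +4 new -> 22 infected
Step 5: +1 new -> 23 infected
Step 6: +0 new -> 23 infected

Answer: 23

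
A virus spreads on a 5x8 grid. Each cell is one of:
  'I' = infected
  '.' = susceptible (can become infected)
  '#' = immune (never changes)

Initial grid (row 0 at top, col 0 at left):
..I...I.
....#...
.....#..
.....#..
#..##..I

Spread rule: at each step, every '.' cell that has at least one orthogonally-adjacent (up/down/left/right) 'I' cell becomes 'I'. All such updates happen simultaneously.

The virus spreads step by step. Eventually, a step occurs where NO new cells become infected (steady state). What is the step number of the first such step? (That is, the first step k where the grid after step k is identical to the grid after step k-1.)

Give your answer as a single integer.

Answer: 6

Derivation:
Step 0 (initial): 3 infected
Step 1: +8 new -> 11 infected
Step 2: +11 new -> 22 infected
Step 3: +4 new -> 26 infected
Step 4: +5 new -> 31 infected
Step 5: +3 new -> 34 infected
Step 6: +0 new -> 34 infected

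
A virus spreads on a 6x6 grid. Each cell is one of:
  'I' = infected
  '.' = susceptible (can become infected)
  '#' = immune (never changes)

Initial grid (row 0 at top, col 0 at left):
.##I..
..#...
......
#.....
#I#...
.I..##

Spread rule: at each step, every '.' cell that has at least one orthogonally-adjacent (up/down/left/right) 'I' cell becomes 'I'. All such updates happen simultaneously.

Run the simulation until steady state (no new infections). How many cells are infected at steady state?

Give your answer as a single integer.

Answer: 28

Derivation:
Step 0 (initial): 3 infected
Step 1: +5 new -> 8 infected
Step 2: +6 new -> 14 infected
Step 3: +7 new -> 21 infected
Step 4: +4 new -> 25 infected
Step 5: +3 new -> 28 infected
Step 6: +0 new -> 28 infected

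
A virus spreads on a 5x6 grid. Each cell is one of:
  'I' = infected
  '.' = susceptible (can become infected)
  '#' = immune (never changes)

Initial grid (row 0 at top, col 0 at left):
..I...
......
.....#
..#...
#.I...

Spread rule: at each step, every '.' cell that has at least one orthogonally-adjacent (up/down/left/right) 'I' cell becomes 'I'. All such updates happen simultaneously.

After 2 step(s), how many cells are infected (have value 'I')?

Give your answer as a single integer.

Step 0 (initial): 2 infected
Step 1: +5 new -> 7 infected
Step 2: +8 new -> 15 infected

Answer: 15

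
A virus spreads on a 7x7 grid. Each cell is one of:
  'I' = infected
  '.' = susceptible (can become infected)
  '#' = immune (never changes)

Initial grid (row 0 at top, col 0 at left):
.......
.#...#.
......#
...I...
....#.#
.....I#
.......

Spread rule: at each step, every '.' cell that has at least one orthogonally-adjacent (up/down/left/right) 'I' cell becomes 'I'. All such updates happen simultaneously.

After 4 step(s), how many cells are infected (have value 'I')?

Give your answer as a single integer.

Answer: 34

Derivation:
Step 0 (initial): 2 infected
Step 1: +7 new -> 9 infected
Step 2: +9 new -> 18 infected
Step 3: +10 new -> 28 infected
Step 4: +6 new -> 34 infected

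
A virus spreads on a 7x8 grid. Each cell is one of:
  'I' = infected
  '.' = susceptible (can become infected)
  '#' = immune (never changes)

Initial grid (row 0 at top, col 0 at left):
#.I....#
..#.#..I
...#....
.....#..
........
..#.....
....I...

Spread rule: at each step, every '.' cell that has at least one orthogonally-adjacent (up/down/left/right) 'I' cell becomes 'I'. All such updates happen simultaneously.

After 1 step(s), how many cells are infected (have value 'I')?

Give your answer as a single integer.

Step 0 (initial): 3 infected
Step 1: +7 new -> 10 infected

Answer: 10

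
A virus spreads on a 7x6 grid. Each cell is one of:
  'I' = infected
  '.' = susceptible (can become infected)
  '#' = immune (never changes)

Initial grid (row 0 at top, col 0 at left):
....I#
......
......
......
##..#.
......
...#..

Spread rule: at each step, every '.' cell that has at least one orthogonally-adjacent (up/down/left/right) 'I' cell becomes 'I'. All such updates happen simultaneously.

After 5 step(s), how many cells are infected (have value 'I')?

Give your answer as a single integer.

Answer: 22

Derivation:
Step 0 (initial): 1 infected
Step 1: +2 new -> 3 infected
Step 2: +4 new -> 7 infected
Step 3: +5 new -> 12 infected
Step 4: +5 new -> 17 infected
Step 5: +5 new -> 22 infected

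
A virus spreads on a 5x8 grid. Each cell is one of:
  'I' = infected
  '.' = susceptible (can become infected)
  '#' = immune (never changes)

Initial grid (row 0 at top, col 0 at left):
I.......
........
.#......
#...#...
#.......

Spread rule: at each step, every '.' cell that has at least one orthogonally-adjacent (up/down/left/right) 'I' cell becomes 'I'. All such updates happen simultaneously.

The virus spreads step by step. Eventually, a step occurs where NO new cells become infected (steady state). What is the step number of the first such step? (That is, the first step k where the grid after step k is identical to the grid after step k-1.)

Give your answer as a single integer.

Step 0 (initial): 1 infected
Step 1: +2 new -> 3 infected
Step 2: +3 new -> 6 infected
Step 3: +2 new -> 8 infected
Step 4: +3 new -> 11 infected
Step 5: +4 new -> 15 infected
Step 6: +6 new -> 21 infected
Step 7: +5 new -> 26 infected
Step 8: +4 new -> 30 infected
Step 9: +3 new -> 33 infected
Step 10: +2 new -> 35 infected
Step 11: +1 new -> 36 infected
Step 12: +0 new -> 36 infected

Answer: 12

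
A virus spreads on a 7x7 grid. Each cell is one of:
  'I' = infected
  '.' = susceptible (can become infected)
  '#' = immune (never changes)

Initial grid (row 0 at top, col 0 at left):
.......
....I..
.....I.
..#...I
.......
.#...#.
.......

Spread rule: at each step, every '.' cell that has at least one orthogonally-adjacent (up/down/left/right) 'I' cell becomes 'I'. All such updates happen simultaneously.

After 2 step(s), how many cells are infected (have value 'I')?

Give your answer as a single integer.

Step 0 (initial): 3 infected
Step 1: +7 new -> 10 infected
Step 2: +8 new -> 18 infected

Answer: 18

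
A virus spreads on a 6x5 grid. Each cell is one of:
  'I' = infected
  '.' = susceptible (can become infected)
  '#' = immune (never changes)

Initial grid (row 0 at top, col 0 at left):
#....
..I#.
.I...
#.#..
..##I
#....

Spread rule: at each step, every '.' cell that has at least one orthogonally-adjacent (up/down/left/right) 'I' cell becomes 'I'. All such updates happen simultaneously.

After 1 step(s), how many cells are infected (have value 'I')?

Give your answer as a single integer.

Step 0 (initial): 3 infected
Step 1: +7 new -> 10 infected

Answer: 10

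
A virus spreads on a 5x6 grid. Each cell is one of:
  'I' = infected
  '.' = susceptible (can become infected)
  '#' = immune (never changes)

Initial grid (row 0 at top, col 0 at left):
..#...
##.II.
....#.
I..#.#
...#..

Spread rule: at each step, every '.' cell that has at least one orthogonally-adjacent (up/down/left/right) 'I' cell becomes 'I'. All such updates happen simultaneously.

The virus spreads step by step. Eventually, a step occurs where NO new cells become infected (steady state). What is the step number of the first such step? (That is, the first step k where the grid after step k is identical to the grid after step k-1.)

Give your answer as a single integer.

Answer: 4

Derivation:
Step 0 (initial): 3 infected
Step 1: +8 new -> 11 infected
Step 2: +6 new -> 17 infected
Step 3: +1 new -> 18 infected
Step 4: +0 new -> 18 infected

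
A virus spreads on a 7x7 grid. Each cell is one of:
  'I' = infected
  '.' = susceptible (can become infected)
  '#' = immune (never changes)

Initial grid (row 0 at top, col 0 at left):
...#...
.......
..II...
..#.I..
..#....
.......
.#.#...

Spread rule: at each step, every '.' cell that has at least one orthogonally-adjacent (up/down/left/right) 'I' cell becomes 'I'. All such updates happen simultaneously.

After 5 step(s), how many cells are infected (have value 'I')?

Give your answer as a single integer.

Step 0 (initial): 3 infected
Step 1: +7 new -> 10 infected
Step 2: +10 new -> 20 infected
Step 3: +11 new -> 31 infected
Step 4: +8 new -> 39 infected
Step 5: +4 new -> 43 infected

Answer: 43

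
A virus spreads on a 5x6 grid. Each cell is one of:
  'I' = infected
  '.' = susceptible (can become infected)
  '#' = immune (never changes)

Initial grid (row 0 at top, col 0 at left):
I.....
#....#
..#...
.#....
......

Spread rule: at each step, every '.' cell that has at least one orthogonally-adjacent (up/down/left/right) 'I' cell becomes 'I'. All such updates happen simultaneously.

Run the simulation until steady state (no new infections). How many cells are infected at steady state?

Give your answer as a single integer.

Answer: 26

Derivation:
Step 0 (initial): 1 infected
Step 1: +1 new -> 2 infected
Step 2: +2 new -> 4 infected
Step 3: +3 new -> 7 infected
Step 4: +3 new -> 10 infected
Step 5: +4 new -> 14 infected
Step 6: +3 new -> 17 infected
Step 7: +5 new -> 22 infected
Step 8: +3 new -> 25 infected
Step 9: +1 new -> 26 infected
Step 10: +0 new -> 26 infected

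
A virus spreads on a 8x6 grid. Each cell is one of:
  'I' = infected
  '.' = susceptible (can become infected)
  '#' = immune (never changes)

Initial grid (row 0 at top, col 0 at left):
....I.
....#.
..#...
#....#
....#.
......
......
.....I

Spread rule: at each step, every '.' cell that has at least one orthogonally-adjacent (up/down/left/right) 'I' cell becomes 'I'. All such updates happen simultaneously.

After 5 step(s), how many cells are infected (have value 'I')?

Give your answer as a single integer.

Step 0 (initial): 2 infected
Step 1: +4 new -> 6 infected
Step 2: +6 new -> 12 infected
Step 3: +8 new -> 20 infected
Step 4: +7 new -> 27 infected
Step 5: +8 new -> 35 infected

Answer: 35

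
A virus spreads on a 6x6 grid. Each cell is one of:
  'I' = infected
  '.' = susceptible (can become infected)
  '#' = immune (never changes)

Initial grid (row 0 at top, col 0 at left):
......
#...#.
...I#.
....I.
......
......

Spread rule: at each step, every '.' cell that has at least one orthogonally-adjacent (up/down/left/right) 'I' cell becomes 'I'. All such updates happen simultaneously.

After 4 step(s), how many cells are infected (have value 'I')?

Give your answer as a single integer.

Step 0 (initial): 2 infected
Step 1: +5 new -> 7 infected
Step 2: +8 new -> 15 infected
Step 3: +9 new -> 24 infected
Step 4: +5 new -> 29 infected

Answer: 29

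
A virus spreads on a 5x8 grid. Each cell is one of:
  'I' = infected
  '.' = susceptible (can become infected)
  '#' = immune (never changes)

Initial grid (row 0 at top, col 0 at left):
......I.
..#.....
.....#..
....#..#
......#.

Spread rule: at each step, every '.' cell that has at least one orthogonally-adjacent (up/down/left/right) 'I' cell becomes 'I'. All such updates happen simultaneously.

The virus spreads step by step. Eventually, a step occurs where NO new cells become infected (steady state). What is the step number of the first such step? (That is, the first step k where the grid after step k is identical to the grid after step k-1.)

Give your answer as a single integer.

Answer: 11

Derivation:
Step 0 (initial): 1 infected
Step 1: +3 new -> 4 infected
Step 2: +4 new -> 8 infected
Step 3: +4 new -> 12 infected
Step 4: +4 new -> 16 infected
Step 5: +3 new -> 19 infected
Step 6: +5 new -> 24 infected
Step 7: +4 new -> 28 infected
Step 8: +3 new -> 31 infected
Step 9: +2 new -> 33 infected
Step 10: +1 new -> 34 infected
Step 11: +0 new -> 34 infected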